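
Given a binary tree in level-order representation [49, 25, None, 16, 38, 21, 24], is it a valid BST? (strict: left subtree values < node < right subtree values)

Level-order array: [49, 25, None, 16, 38, 21, 24]
Validate using subtree bounds (lo, hi): at each node, require lo < value < hi,
then recurse left with hi=value and right with lo=value.
Preorder trace (stopping at first violation):
  at node 49 with bounds (-inf, +inf): OK
  at node 25 with bounds (-inf, 49): OK
  at node 16 with bounds (-inf, 25): OK
  at node 21 with bounds (-inf, 16): VIOLATION
Node 21 violates its bound: not (-inf < 21 < 16).
Result: Not a valid BST


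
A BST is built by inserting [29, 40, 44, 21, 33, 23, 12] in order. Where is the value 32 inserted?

Starting tree (level order): [29, 21, 40, 12, 23, 33, 44]
Insertion path: 29 -> 40 -> 33
Result: insert 32 as left child of 33
Final tree (level order): [29, 21, 40, 12, 23, 33, 44, None, None, None, None, 32]


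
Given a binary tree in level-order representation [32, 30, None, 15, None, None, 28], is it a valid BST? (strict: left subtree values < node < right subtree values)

Level-order array: [32, 30, None, 15, None, None, 28]
Validate using subtree bounds (lo, hi): at each node, require lo < value < hi,
then recurse left with hi=value and right with lo=value.
Preorder trace (stopping at first violation):
  at node 32 with bounds (-inf, +inf): OK
  at node 30 with bounds (-inf, 32): OK
  at node 15 with bounds (-inf, 30): OK
  at node 28 with bounds (15, 30): OK
No violation found at any node.
Result: Valid BST


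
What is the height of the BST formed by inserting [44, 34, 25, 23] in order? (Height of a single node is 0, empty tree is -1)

Insertion order: [44, 34, 25, 23]
Tree (level-order array): [44, 34, None, 25, None, 23]
Compute height bottom-up (empty subtree = -1):
  height(23) = 1 + max(-1, -1) = 0
  height(25) = 1 + max(0, -1) = 1
  height(34) = 1 + max(1, -1) = 2
  height(44) = 1 + max(2, -1) = 3
Height = 3


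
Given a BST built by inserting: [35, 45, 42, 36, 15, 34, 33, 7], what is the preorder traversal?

Tree insertion order: [35, 45, 42, 36, 15, 34, 33, 7]
Tree (level-order array): [35, 15, 45, 7, 34, 42, None, None, None, 33, None, 36]
Preorder traversal: [35, 15, 7, 34, 33, 45, 42, 36]


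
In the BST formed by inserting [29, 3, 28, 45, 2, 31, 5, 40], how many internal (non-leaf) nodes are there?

Tree built from: [29, 3, 28, 45, 2, 31, 5, 40]
Tree (level-order array): [29, 3, 45, 2, 28, 31, None, None, None, 5, None, None, 40]
Rule: An internal node has at least one child.
Per-node child counts:
  node 29: 2 child(ren)
  node 3: 2 child(ren)
  node 2: 0 child(ren)
  node 28: 1 child(ren)
  node 5: 0 child(ren)
  node 45: 1 child(ren)
  node 31: 1 child(ren)
  node 40: 0 child(ren)
Matching nodes: [29, 3, 28, 45, 31]
Count of internal (non-leaf) nodes: 5


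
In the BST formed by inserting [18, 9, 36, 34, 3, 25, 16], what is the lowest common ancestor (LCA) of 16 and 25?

Tree insertion order: [18, 9, 36, 34, 3, 25, 16]
Tree (level-order array): [18, 9, 36, 3, 16, 34, None, None, None, None, None, 25]
In a BST, the LCA of p=16, q=25 is the first node v on the
root-to-leaf path with p <= v <= q (go left if both < v, right if both > v).
Walk from root:
  at 18: 16 <= 18 <= 25, this is the LCA
LCA = 18


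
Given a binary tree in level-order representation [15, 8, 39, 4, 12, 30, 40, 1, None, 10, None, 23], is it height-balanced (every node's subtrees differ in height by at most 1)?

Tree (level-order array): [15, 8, 39, 4, 12, 30, 40, 1, None, 10, None, 23]
Definition: a tree is height-balanced if, at every node, |h(left) - h(right)| <= 1 (empty subtree has height -1).
Bottom-up per-node check:
  node 1: h_left=-1, h_right=-1, diff=0 [OK], height=0
  node 4: h_left=0, h_right=-1, diff=1 [OK], height=1
  node 10: h_left=-1, h_right=-1, diff=0 [OK], height=0
  node 12: h_left=0, h_right=-1, diff=1 [OK], height=1
  node 8: h_left=1, h_right=1, diff=0 [OK], height=2
  node 23: h_left=-1, h_right=-1, diff=0 [OK], height=0
  node 30: h_left=0, h_right=-1, diff=1 [OK], height=1
  node 40: h_left=-1, h_right=-1, diff=0 [OK], height=0
  node 39: h_left=1, h_right=0, diff=1 [OK], height=2
  node 15: h_left=2, h_right=2, diff=0 [OK], height=3
All nodes satisfy the balance condition.
Result: Balanced


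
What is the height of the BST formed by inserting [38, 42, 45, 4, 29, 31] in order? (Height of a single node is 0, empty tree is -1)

Insertion order: [38, 42, 45, 4, 29, 31]
Tree (level-order array): [38, 4, 42, None, 29, None, 45, None, 31]
Compute height bottom-up (empty subtree = -1):
  height(31) = 1 + max(-1, -1) = 0
  height(29) = 1 + max(-1, 0) = 1
  height(4) = 1 + max(-1, 1) = 2
  height(45) = 1 + max(-1, -1) = 0
  height(42) = 1 + max(-1, 0) = 1
  height(38) = 1 + max(2, 1) = 3
Height = 3


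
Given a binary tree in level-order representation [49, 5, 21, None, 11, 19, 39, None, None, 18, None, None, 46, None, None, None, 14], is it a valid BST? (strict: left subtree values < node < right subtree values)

Level-order array: [49, 5, 21, None, 11, 19, 39, None, None, 18, None, None, 46, None, None, None, 14]
Validate using subtree bounds (lo, hi): at each node, require lo < value < hi,
then recurse left with hi=value and right with lo=value.
Preorder trace (stopping at first violation):
  at node 49 with bounds (-inf, +inf): OK
  at node 5 with bounds (-inf, 49): OK
  at node 11 with bounds (5, 49): OK
  at node 21 with bounds (49, +inf): VIOLATION
Node 21 violates its bound: not (49 < 21 < +inf).
Result: Not a valid BST


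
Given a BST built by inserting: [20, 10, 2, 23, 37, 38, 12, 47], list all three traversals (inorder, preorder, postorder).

Tree insertion order: [20, 10, 2, 23, 37, 38, 12, 47]
Tree (level-order array): [20, 10, 23, 2, 12, None, 37, None, None, None, None, None, 38, None, 47]
Inorder (L, root, R): [2, 10, 12, 20, 23, 37, 38, 47]
Preorder (root, L, R): [20, 10, 2, 12, 23, 37, 38, 47]
Postorder (L, R, root): [2, 12, 10, 47, 38, 37, 23, 20]


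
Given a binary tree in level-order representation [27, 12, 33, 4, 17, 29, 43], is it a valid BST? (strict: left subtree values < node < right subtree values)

Level-order array: [27, 12, 33, 4, 17, 29, 43]
Validate using subtree bounds (lo, hi): at each node, require lo < value < hi,
then recurse left with hi=value and right with lo=value.
Preorder trace (stopping at first violation):
  at node 27 with bounds (-inf, +inf): OK
  at node 12 with bounds (-inf, 27): OK
  at node 4 with bounds (-inf, 12): OK
  at node 17 with bounds (12, 27): OK
  at node 33 with bounds (27, +inf): OK
  at node 29 with bounds (27, 33): OK
  at node 43 with bounds (33, +inf): OK
No violation found at any node.
Result: Valid BST


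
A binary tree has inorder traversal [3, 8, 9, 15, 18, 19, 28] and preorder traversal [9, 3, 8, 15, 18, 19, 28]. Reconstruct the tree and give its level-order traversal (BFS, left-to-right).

Inorder:  [3, 8, 9, 15, 18, 19, 28]
Preorder: [9, 3, 8, 15, 18, 19, 28]
Algorithm: preorder visits root first, so consume preorder in order;
for each root, split the current inorder slice at that value into
left-subtree inorder and right-subtree inorder, then recurse.
Recursive splits:
  root=9; inorder splits into left=[3, 8], right=[15, 18, 19, 28]
  root=3; inorder splits into left=[], right=[8]
  root=8; inorder splits into left=[], right=[]
  root=15; inorder splits into left=[], right=[18, 19, 28]
  root=18; inorder splits into left=[], right=[19, 28]
  root=19; inorder splits into left=[], right=[28]
  root=28; inorder splits into left=[], right=[]
Reconstructed level-order: [9, 3, 15, 8, 18, 19, 28]


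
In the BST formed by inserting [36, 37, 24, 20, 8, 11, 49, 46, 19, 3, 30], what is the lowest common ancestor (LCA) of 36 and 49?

Tree insertion order: [36, 37, 24, 20, 8, 11, 49, 46, 19, 3, 30]
Tree (level-order array): [36, 24, 37, 20, 30, None, 49, 8, None, None, None, 46, None, 3, 11, None, None, None, None, None, 19]
In a BST, the LCA of p=36, q=49 is the first node v on the
root-to-leaf path with p <= v <= q (go left if both < v, right if both > v).
Walk from root:
  at 36: 36 <= 36 <= 49, this is the LCA
LCA = 36


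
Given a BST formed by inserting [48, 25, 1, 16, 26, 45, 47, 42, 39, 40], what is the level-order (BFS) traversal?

Tree insertion order: [48, 25, 1, 16, 26, 45, 47, 42, 39, 40]
Tree (level-order array): [48, 25, None, 1, 26, None, 16, None, 45, None, None, 42, 47, 39, None, None, None, None, 40]
BFS from the root, enqueuing left then right child of each popped node:
  queue [48] -> pop 48, enqueue [25], visited so far: [48]
  queue [25] -> pop 25, enqueue [1, 26], visited so far: [48, 25]
  queue [1, 26] -> pop 1, enqueue [16], visited so far: [48, 25, 1]
  queue [26, 16] -> pop 26, enqueue [45], visited so far: [48, 25, 1, 26]
  queue [16, 45] -> pop 16, enqueue [none], visited so far: [48, 25, 1, 26, 16]
  queue [45] -> pop 45, enqueue [42, 47], visited so far: [48, 25, 1, 26, 16, 45]
  queue [42, 47] -> pop 42, enqueue [39], visited so far: [48, 25, 1, 26, 16, 45, 42]
  queue [47, 39] -> pop 47, enqueue [none], visited so far: [48, 25, 1, 26, 16, 45, 42, 47]
  queue [39] -> pop 39, enqueue [40], visited so far: [48, 25, 1, 26, 16, 45, 42, 47, 39]
  queue [40] -> pop 40, enqueue [none], visited so far: [48, 25, 1, 26, 16, 45, 42, 47, 39, 40]
Result: [48, 25, 1, 26, 16, 45, 42, 47, 39, 40]


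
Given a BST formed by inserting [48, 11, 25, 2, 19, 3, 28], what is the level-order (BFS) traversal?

Tree insertion order: [48, 11, 25, 2, 19, 3, 28]
Tree (level-order array): [48, 11, None, 2, 25, None, 3, 19, 28]
BFS from the root, enqueuing left then right child of each popped node:
  queue [48] -> pop 48, enqueue [11], visited so far: [48]
  queue [11] -> pop 11, enqueue [2, 25], visited so far: [48, 11]
  queue [2, 25] -> pop 2, enqueue [3], visited so far: [48, 11, 2]
  queue [25, 3] -> pop 25, enqueue [19, 28], visited so far: [48, 11, 2, 25]
  queue [3, 19, 28] -> pop 3, enqueue [none], visited so far: [48, 11, 2, 25, 3]
  queue [19, 28] -> pop 19, enqueue [none], visited so far: [48, 11, 2, 25, 3, 19]
  queue [28] -> pop 28, enqueue [none], visited so far: [48, 11, 2, 25, 3, 19, 28]
Result: [48, 11, 2, 25, 3, 19, 28]


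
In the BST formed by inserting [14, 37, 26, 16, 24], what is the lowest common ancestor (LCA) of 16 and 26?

Tree insertion order: [14, 37, 26, 16, 24]
Tree (level-order array): [14, None, 37, 26, None, 16, None, None, 24]
In a BST, the LCA of p=16, q=26 is the first node v on the
root-to-leaf path with p <= v <= q (go left if both < v, right if both > v).
Walk from root:
  at 14: both 16 and 26 > 14, go right
  at 37: both 16 and 26 < 37, go left
  at 26: 16 <= 26 <= 26, this is the LCA
LCA = 26


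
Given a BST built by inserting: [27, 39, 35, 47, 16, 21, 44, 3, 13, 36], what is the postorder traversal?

Tree insertion order: [27, 39, 35, 47, 16, 21, 44, 3, 13, 36]
Tree (level-order array): [27, 16, 39, 3, 21, 35, 47, None, 13, None, None, None, 36, 44]
Postorder traversal: [13, 3, 21, 16, 36, 35, 44, 47, 39, 27]


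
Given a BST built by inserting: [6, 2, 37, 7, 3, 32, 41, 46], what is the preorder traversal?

Tree insertion order: [6, 2, 37, 7, 3, 32, 41, 46]
Tree (level-order array): [6, 2, 37, None, 3, 7, 41, None, None, None, 32, None, 46]
Preorder traversal: [6, 2, 3, 37, 7, 32, 41, 46]


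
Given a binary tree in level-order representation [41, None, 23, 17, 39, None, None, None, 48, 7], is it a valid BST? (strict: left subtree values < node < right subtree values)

Level-order array: [41, None, 23, 17, 39, None, None, None, 48, 7]
Validate using subtree bounds (lo, hi): at each node, require lo < value < hi,
then recurse left with hi=value and right with lo=value.
Preorder trace (stopping at first violation):
  at node 41 with bounds (-inf, +inf): OK
  at node 23 with bounds (41, +inf): VIOLATION
Node 23 violates its bound: not (41 < 23 < +inf).
Result: Not a valid BST


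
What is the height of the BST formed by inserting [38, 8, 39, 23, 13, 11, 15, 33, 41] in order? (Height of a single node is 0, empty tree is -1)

Insertion order: [38, 8, 39, 23, 13, 11, 15, 33, 41]
Tree (level-order array): [38, 8, 39, None, 23, None, 41, 13, 33, None, None, 11, 15]
Compute height bottom-up (empty subtree = -1):
  height(11) = 1 + max(-1, -1) = 0
  height(15) = 1 + max(-1, -1) = 0
  height(13) = 1 + max(0, 0) = 1
  height(33) = 1 + max(-1, -1) = 0
  height(23) = 1 + max(1, 0) = 2
  height(8) = 1 + max(-1, 2) = 3
  height(41) = 1 + max(-1, -1) = 0
  height(39) = 1 + max(-1, 0) = 1
  height(38) = 1 + max(3, 1) = 4
Height = 4


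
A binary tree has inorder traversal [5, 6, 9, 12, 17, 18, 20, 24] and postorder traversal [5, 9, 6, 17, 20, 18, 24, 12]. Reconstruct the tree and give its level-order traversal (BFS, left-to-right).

Inorder:   [5, 6, 9, 12, 17, 18, 20, 24]
Postorder: [5, 9, 6, 17, 20, 18, 24, 12]
Algorithm: postorder visits root last, so walk postorder right-to-left;
each value is the root of the current inorder slice — split it at that
value, recurse on the right subtree first, then the left.
Recursive splits:
  root=12; inorder splits into left=[5, 6, 9], right=[17, 18, 20, 24]
  root=24; inorder splits into left=[17, 18, 20], right=[]
  root=18; inorder splits into left=[17], right=[20]
  root=20; inorder splits into left=[], right=[]
  root=17; inorder splits into left=[], right=[]
  root=6; inorder splits into left=[5], right=[9]
  root=9; inorder splits into left=[], right=[]
  root=5; inorder splits into left=[], right=[]
Reconstructed level-order: [12, 6, 24, 5, 9, 18, 17, 20]


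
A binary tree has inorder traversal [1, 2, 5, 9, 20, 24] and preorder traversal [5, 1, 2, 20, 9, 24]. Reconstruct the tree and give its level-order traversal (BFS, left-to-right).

Inorder:  [1, 2, 5, 9, 20, 24]
Preorder: [5, 1, 2, 20, 9, 24]
Algorithm: preorder visits root first, so consume preorder in order;
for each root, split the current inorder slice at that value into
left-subtree inorder and right-subtree inorder, then recurse.
Recursive splits:
  root=5; inorder splits into left=[1, 2], right=[9, 20, 24]
  root=1; inorder splits into left=[], right=[2]
  root=2; inorder splits into left=[], right=[]
  root=20; inorder splits into left=[9], right=[24]
  root=9; inorder splits into left=[], right=[]
  root=24; inorder splits into left=[], right=[]
Reconstructed level-order: [5, 1, 20, 2, 9, 24]


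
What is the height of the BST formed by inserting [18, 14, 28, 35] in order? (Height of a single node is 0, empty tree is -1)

Insertion order: [18, 14, 28, 35]
Tree (level-order array): [18, 14, 28, None, None, None, 35]
Compute height bottom-up (empty subtree = -1):
  height(14) = 1 + max(-1, -1) = 0
  height(35) = 1 + max(-1, -1) = 0
  height(28) = 1 + max(-1, 0) = 1
  height(18) = 1 + max(0, 1) = 2
Height = 2


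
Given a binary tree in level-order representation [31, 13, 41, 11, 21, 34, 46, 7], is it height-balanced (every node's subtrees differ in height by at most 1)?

Tree (level-order array): [31, 13, 41, 11, 21, 34, 46, 7]
Definition: a tree is height-balanced if, at every node, |h(left) - h(right)| <= 1 (empty subtree has height -1).
Bottom-up per-node check:
  node 7: h_left=-1, h_right=-1, diff=0 [OK], height=0
  node 11: h_left=0, h_right=-1, diff=1 [OK], height=1
  node 21: h_left=-1, h_right=-1, diff=0 [OK], height=0
  node 13: h_left=1, h_right=0, diff=1 [OK], height=2
  node 34: h_left=-1, h_right=-1, diff=0 [OK], height=0
  node 46: h_left=-1, h_right=-1, diff=0 [OK], height=0
  node 41: h_left=0, h_right=0, diff=0 [OK], height=1
  node 31: h_left=2, h_right=1, diff=1 [OK], height=3
All nodes satisfy the balance condition.
Result: Balanced


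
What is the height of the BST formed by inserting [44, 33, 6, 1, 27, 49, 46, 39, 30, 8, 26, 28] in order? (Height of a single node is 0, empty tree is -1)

Insertion order: [44, 33, 6, 1, 27, 49, 46, 39, 30, 8, 26, 28]
Tree (level-order array): [44, 33, 49, 6, 39, 46, None, 1, 27, None, None, None, None, None, None, 8, 30, None, 26, 28]
Compute height bottom-up (empty subtree = -1):
  height(1) = 1 + max(-1, -1) = 0
  height(26) = 1 + max(-1, -1) = 0
  height(8) = 1 + max(-1, 0) = 1
  height(28) = 1 + max(-1, -1) = 0
  height(30) = 1 + max(0, -1) = 1
  height(27) = 1 + max(1, 1) = 2
  height(6) = 1 + max(0, 2) = 3
  height(39) = 1 + max(-1, -1) = 0
  height(33) = 1 + max(3, 0) = 4
  height(46) = 1 + max(-1, -1) = 0
  height(49) = 1 + max(0, -1) = 1
  height(44) = 1 + max(4, 1) = 5
Height = 5


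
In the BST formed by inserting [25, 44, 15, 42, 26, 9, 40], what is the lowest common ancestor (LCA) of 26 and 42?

Tree insertion order: [25, 44, 15, 42, 26, 9, 40]
Tree (level-order array): [25, 15, 44, 9, None, 42, None, None, None, 26, None, None, 40]
In a BST, the LCA of p=26, q=42 is the first node v on the
root-to-leaf path with p <= v <= q (go left if both < v, right if both > v).
Walk from root:
  at 25: both 26 and 42 > 25, go right
  at 44: both 26 and 42 < 44, go left
  at 42: 26 <= 42 <= 42, this is the LCA
LCA = 42


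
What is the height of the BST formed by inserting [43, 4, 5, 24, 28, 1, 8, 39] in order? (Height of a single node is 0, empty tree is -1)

Insertion order: [43, 4, 5, 24, 28, 1, 8, 39]
Tree (level-order array): [43, 4, None, 1, 5, None, None, None, 24, 8, 28, None, None, None, 39]
Compute height bottom-up (empty subtree = -1):
  height(1) = 1 + max(-1, -1) = 0
  height(8) = 1 + max(-1, -1) = 0
  height(39) = 1 + max(-1, -1) = 0
  height(28) = 1 + max(-1, 0) = 1
  height(24) = 1 + max(0, 1) = 2
  height(5) = 1 + max(-1, 2) = 3
  height(4) = 1 + max(0, 3) = 4
  height(43) = 1 + max(4, -1) = 5
Height = 5


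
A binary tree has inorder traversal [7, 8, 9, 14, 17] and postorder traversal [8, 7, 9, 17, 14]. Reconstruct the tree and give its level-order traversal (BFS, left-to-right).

Inorder:   [7, 8, 9, 14, 17]
Postorder: [8, 7, 9, 17, 14]
Algorithm: postorder visits root last, so walk postorder right-to-left;
each value is the root of the current inorder slice — split it at that
value, recurse on the right subtree first, then the left.
Recursive splits:
  root=14; inorder splits into left=[7, 8, 9], right=[17]
  root=17; inorder splits into left=[], right=[]
  root=9; inorder splits into left=[7, 8], right=[]
  root=7; inorder splits into left=[], right=[8]
  root=8; inorder splits into left=[], right=[]
Reconstructed level-order: [14, 9, 17, 7, 8]


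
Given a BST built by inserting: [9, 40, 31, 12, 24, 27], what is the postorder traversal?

Tree insertion order: [9, 40, 31, 12, 24, 27]
Tree (level-order array): [9, None, 40, 31, None, 12, None, None, 24, None, 27]
Postorder traversal: [27, 24, 12, 31, 40, 9]


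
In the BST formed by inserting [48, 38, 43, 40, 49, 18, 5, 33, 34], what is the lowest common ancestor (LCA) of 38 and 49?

Tree insertion order: [48, 38, 43, 40, 49, 18, 5, 33, 34]
Tree (level-order array): [48, 38, 49, 18, 43, None, None, 5, 33, 40, None, None, None, None, 34]
In a BST, the LCA of p=38, q=49 is the first node v on the
root-to-leaf path with p <= v <= q (go left if both < v, right if both > v).
Walk from root:
  at 48: 38 <= 48 <= 49, this is the LCA
LCA = 48


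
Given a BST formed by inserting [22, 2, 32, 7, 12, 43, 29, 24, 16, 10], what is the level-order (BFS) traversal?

Tree insertion order: [22, 2, 32, 7, 12, 43, 29, 24, 16, 10]
Tree (level-order array): [22, 2, 32, None, 7, 29, 43, None, 12, 24, None, None, None, 10, 16]
BFS from the root, enqueuing left then right child of each popped node:
  queue [22] -> pop 22, enqueue [2, 32], visited so far: [22]
  queue [2, 32] -> pop 2, enqueue [7], visited so far: [22, 2]
  queue [32, 7] -> pop 32, enqueue [29, 43], visited so far: [22, 2, 32]
  queue [7, 29, 43] -> pop 7, enqueue [12], visited so far: [22, 2, 32, 7]
  queue [29, 43, 12] -> pop 29, enqueue [24], visited so far: [22, 2, 32, 7, 29]
  queue [43, 12, 24] -> pop 43, enqueue [none], visited so far: [22, 2, 32, 7, 29, 43]
  queue [12, 24] -> pop 12, enqueue [10, 16], visited so far: [22, 2, 32, 7, 29, 43, 12]
  queue [24, 10, 16] -> pop 24, enqueue [none], visited so far: [22, 2, 32, 7, 29, 43, 12, 24]
  queue [10, 16] -> pop 10, enqueue [none], visited so far: [22, 2, 32, 7, 29, 43, 12, 24, 10]
  queue [16] -> pop 16, enqueue [none], visited so far: [22, 2, 32, 7, 29, 43, 12, 24, 10, 16]
Result: [22, 2, 32, 7, 29, 43, 12, 24, 10, 16]


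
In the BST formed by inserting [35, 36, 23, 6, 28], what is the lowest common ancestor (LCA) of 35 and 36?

Tree insertion order: [35, 36, 23, 6, 28]
Tree (level-order array): [35, 23, 36, 6, 28]
In a BST, the LCA of p=35, q=36 is the first node v on the
root-to-leaf path with p <= v <= q (go left if both < v, right if both > v).
Walk from root:
  at 35: 35 <= 35 <= 36, this is the LCA
LCA = 35


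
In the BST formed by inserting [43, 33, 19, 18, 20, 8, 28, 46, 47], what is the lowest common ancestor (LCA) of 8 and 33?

Tree insertion order: [43, 33, 19, 18, 20, 8, 28, 46, 47]
Tree (level-order array): [43, 33, 46, 19, None, None, 47, 18, 20, None, None, 8, None, None, 28]
In a BST, the LCA of p=8, q=33 is the first node v on the
root-to-leaf path with p <= v <= q (go left if both < v, right if both > v).
Walk from root:
  at 43: both 8 and 33 < 43, go left
  at 33: 8 <= 33 <= 33, this is the LCA
LCA = 33


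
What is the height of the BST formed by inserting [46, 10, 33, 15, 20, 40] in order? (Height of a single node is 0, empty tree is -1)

Insertion order: [46, 10, 33, 15, 20, 40]
Tree (level-order array): [46, 10, None, None, 33, 15, 40, None, 20]
Compute height bottom-up (empty subtree = -1):
  height(20) = 1 + max(-1, -1) = 0
  height(15) = 1 + max(-1, 0) = 1
  height(40) = 1 + max(-1, -1) = 0
  height(33) = 1 + max(1, 0) = 2
  height(10) = 1 + max(-1, 2) = 3
  height(46) = 1 + max(3, -1) = 4
Height = 4


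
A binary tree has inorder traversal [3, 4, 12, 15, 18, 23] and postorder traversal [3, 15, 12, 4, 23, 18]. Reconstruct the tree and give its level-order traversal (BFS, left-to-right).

Inorder:   [3, 4, 12, 15, 18, 23]
Postorder: [3, 15, 12, 4, 23, 18]
Algorithm: postorder visits root last, so walk postorder right-to-left;
each value is the root of the current inorder slice — split it at that
value, recurse on the right subtree first, then the left.
Recursive splits:
  root=18; inorder splits into left=[3, 4, 12, 15], right=[23]
  root=23; inorder splits into left=[], right=[]
  root=4; inorder splits into left=[3], right=[12, 15]
  root=12; inorder splits into left=[], right=[15]
  root=15; inorder splits into left=[], right=[]
  root=3; inorder splits into left=[], right=[]
Reconstructed level-order: [18, 4, 23, 3, 12, 15]


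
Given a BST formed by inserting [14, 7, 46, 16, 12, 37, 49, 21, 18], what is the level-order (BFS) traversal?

Tree insertion order: [14, 7, 46, 16, 12, 37, 49, 21, 18]
Tree (level-order array): [14, 7, 46, None, 12, 16, 49, None, None, None, 37, None, None, 21, None, 18]
BFS from the root, enqueuing left then right child of each popped node:
  queue [14] -> pop 14, enqueue [7, 46], visited so far: [14]
  queue [7, 46] -> pop 7, enqueue [12], visited so far: [14, 7]
  queue [46, 12] -> pop 46, enqueue [16, 49], visited so far: [14, 7, 46]
  queue [12, 16, 49] -> pop 12, enqueue [none], visited so far: [14, 7, 46, 12]
  queue [16, 49] -> pop 16, enqueue [37], visited so far: [14, 7, 46, 12, 16]
  queue [49, 37] -> pop 49, enqueue [none], visited so far: [14, 7, 46, 12, 16, 49]
  queue [37] -> pop 37, enqueue [21], visited so far: [14, 7, 46, 12, 16, 49, 37]
  queue [21] -> pop 21, enqueue [18], visited so far: [14, 7, 46, 12, 16, 49, 37, 21]
  queue [18] -> pop 18, enqueue [none], visited so far: [14, 7, 46, 12, 16, 49, 37, 21, 18]
Result: [14, 7, 46, 12, 16, 49, 37, 21, 18]


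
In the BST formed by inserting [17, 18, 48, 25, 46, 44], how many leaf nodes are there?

Tree built from: [17, 18, 48, 25, 46, 44]
Tree (level-order array): [17, None, 18, None, 48, 25, None, None, 46, 44]
Rule: A leaf has 0 children.
Per-node child counts:
  node 17: 1 child(ren)
  node 18: 1 child(ren)
  node 48: 1 child(ren)
  node 25: 1 child(ren)
  node 46: 1 child(ren)
  node 44: 0 child(ren)
Matching nodes: [44]
Count of leaf nodes: 1


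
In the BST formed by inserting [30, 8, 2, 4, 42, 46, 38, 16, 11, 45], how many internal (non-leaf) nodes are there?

Tree built from: [30, 8, 2, 4, 42, 46, 38, 16, 11, 45]
Tree (level-order array): [30, 8, 42, 2, 16, 38, 46, None, 4, 11, None, None, None, 45]
Rule: An internal node has at least one child.
Per-node child counts:
  node 30: 2 child(ren)
  node 8: 2 child(ren)
  node 2: 1 child(ren)
  node 4: 0 child(ren)
  node 16: 1 child(ren)
  node 11: 0 child(ren)
  node 42: 2 child(ren)
  node 38: 0 child(ren)
  node 46: 1 child(ren)
  node 45: 0 child(ren)
Matching nodes: [30, 8, 2, 16, 42, 46]
Count of internal (non-leaf) nodes: 6


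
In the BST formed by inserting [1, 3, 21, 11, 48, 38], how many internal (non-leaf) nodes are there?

Tree built from: [1, 3, 21, 11, 48, 38]
Tree (level-order array): [1, None, 3, None, 21, 11, 48, None, None, 38]
Rule: An internal node has at least one child.
Per-node child counts:
  node 1: 1 child(ren)
  node 3: 1 child(ren)
  node 21: 2 child(ren)
  node 11: 0 child(ren)
  node 48: 1 child(ren)
  node 38: 0 child(ren)
Matching nodes: [1, 3, 21, 48]
Count of internal (non-leaf) nodes: 4


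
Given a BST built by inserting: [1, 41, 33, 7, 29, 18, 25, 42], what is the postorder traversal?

Tree insertion order: [1, 41, 33, 7, 29, 18, 25, 42]
Tree (level-order array): [1, None, 41, 33, 42, 7, None, None, None, None, 29, 18, None, None, 25]
Postorder traversal: [25, 18, 29, 7, 33, 42, 41, 1]


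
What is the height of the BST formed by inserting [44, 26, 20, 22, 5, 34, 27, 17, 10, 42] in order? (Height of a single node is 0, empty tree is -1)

Insertion order: [44, 26, 20, 22, 5, 34, 27, 17, 10, 42]
Tree (level-order array): [44, 26, None, 20, 34, 5, 22, 27, 42, None, 17, None, None, None, None, None, None, 10]
Compute height bottom-up (empty subtree = -1):
  height(10) = 1 + max(-1, -1) = 0
  height(17) = 1 + max(0, -1) = 1
  height(5) = 1 + max(-1, 1) = 2
  height(22) = 1 + max(-1, -1) = 0
  height(20) = 1 + max(2, 0) = 3
  height(27) = 1 + max(-1, -1) = 0
  height(42) = 1 + max(-1, -1) = 0
  height(34) = 1 + max(0, 0) = 1
  height(26) = 1 + max(3, 1) = 4
  height(44) = 1 + max(4, -1) = 5
Height = 5


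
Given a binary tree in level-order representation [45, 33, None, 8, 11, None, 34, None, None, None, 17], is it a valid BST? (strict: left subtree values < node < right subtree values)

Level-order array: [45, 33, None, 8, 11, None, 34, None, None, None, 17]
Validate using subtree bounds (lo, hi): at each node, require lo < value < hi,
then recurse left with hi=value and right with lo=value.
Preorder trace (stopping at first violation):
  at node 45 with bounds (-inf, +inf): OK
  at node 33 with bounds (-inf, 45): OK
  at node 8 with bounds (-inf, 33): OK
  at node 34 with bounds (8, 33): VIOLATION
Node 34 violates its bound: not (8 < 34 < 33).
Result: Not a valid BST


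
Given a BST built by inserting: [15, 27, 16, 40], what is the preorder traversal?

Tree insertion order: [15, 27, 16, 40]
Tree (level-order array): [15, None, 27, 16, 40]
Preorder traversal: [15, 27, 16, 40]


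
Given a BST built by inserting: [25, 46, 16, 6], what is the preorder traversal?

Tree insertion order: [25, 46, 16, 6]
Tree (level-order array): [25, 16, 46, 6]
Preorder traversal: [25, 16, 6, 46]


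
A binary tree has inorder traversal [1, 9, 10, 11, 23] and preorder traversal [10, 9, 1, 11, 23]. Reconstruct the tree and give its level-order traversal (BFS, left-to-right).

Inorder:  [1, 9, 10, 11, 23]
Preorder: [10, 9, 1, 11, 23]
Algorithm: preorder visits root first, so consume preorder in order;
for each root, split the current inorder slice at that value into
left-subtree inorder and right-subtree inorder, then recurse.
Recursive splits:
  root=10; inorder splits into left=[1, 9], right=[11, 23]
  root=9; inorder splits into left=[1], right=[]
  root=1; inorder splits into left=[], right=[]
  root=11; inorder splits into left=[], right=[23]
  root=23; inorder splits into left=[], right=[]
Reconstructed level-order: [10, 9, 11, 1, 23]


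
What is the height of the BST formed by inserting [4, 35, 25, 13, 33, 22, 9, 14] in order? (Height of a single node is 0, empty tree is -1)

Insertion order: [4, 35, 25, 13, 33, 22, 9, 14]
Tree (level-order array): [4, None, 35, 25, None, 13, 33, 9, 22, None, None, None, None, 14]
Compute height bottom-up (empty subtree = -1):
  height(9) = 1 + max(-1, -1) = 0
  height(14) = 1 + max(-1, -1) = 0
  height(22) = 1 + max(0, -1) = 1
  height(13) = 1 + max(0, 1) = 2
  height(33) = 1 + max(-1, -1) = 0
  height(25) = 1 + max(2, 0) = 3
  height(35) = 1 + max(3, -1) = 4
  height(4) = 1 + max(-1, 4) = 5
Height = 5


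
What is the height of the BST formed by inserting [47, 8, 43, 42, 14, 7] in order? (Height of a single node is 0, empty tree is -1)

Insertion order: [47, 8, 43, 42, 14, 7]
Tree (level-order array): [47, 8, None, 7, 43, None, None, 42, None, 14]
Compute height bottom-up (empty subtree = -1):
  height(7) = 1 + max(-1, -1) = 0
  height(14) = 1 + max(-1, -1) = 0
  height(42) = 1 + max(0, -1) = 1
  height(43) = 1 + max(1, -1) = 2
  height(8) = 1 + max(0, 2) = 3
  height(47) = 1 + max(3, -1) = 4
Height = 4


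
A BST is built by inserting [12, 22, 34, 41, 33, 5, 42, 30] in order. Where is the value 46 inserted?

Starting tree (level order): [12, 5, 22, None, None, None, 34, 33, 41, 30, None, None, 42]
Insertion path: 12 -> 22 -> 34 -> 41 -> 42
Result: insert 46 as right child of 42
Final tree (level order): [12, 5, 22, None, None, None, 34, 33, 41, 30, None, None, 42, None, None, None, 46]


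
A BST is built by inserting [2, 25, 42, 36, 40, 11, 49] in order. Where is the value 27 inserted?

Starting tree (level order): [2, None, 25, 11, 42, None, None, 36, 49, None, 40]
Insertion path: 2 -> 25 -> 42 -> 36
Result: insert 27 as left child of 36
Final tree (level order): [2, None, 25, 11, 42, None, None, 36, 49, 27, 40]


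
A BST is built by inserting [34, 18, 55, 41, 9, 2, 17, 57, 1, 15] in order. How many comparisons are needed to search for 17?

Search path for 17: 34 -> 18 -> 9 -> 17
Found: True
Comparisons: 4


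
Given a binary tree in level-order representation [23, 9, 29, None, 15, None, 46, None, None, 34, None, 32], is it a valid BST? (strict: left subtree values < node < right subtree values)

Level-order array: [23, 9, 29, None, 15, None, 46, None, None, 34, None, 32]
Validate using subtree bounds (lo, hi): at each node, require lo < value < hi,
then recurse left with hi=value and right with lo=value.
Preorder trace (stopping at first violation):
  at node 23 with bounds (-inf, +inf): OK
  at node 9 with bounds (-inf, 23): OK
  at node 15 with bounds (9, 23): OK
  at node 29 with bounds (23, +inf): OK
  at node 46 with bounds (29, +inf): OK
  at node 34 with bounds (29, 46): OK
  at node 32 with bounds (29, 34): OK
No violation found at any node.
Result: Valid BST


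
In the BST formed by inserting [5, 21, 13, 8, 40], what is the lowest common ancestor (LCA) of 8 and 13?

Tree insertion order: [5, 21, 13, 8, 40]
Tree (level-order array): [5, None, 21, 13, 40, 8]
In a BST, the LCA of p=8, q=13 is the first node v on the
root-to-leaf path with p <= v <= q (go left if both < v, right if both > v).
Walk from root:
  at 5: both 8 and 13 > 5, go right
  at 21: both 8 and 13 < 21, go left
  at 13: 8 <= 13 <= 13, this is the LCA
LCA = 13


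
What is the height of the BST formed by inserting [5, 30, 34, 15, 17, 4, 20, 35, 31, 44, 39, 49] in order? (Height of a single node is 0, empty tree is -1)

Insertion order: [5, 30, 34, 15, 17, 4, 20, 35, 31, 44, 39, 49]
Tree (level-order array): [5, 4, 30, None, None, 15, 34, None, 17, 31, 35, None, 20, None, None, None, 44, None, None, 39, 49]
Compute height bottom-up (empty subtree = -1):
  height(4) = 1 + max(-1, -1) = 0
  height(20) = 1 + max(-1, -1) = 0
  height(17) = 1 + max(-1, 0) = 1
  height(15) = 1 + max(-1, 1) = 2
  height(31) = 1 + max(-1, -1) = 0
  height(39) = 1 + max(-1, -1) = 0
  height(49) = 1 + max(-1, -1) = 0
  height(44) = 1 + max(0, 0) = 1
  height(35) = 1 + max(-1, 1) = 2
  height(34) = 1 + max(0, 2) = 3
  height(30) = 1 + max(2, 3) = 4
  height(5) = 1 + max(0, 4) = 5
Height = 5


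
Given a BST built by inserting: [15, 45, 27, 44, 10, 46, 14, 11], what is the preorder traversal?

Tree insertion order: [15, 45, 27, 44, 10, 46, 14, 11]
Tree (level-order array): [15, 10, 45, None, 14, 27, 46, 11, None, None, 44]
Preorder traversal: [15, 10, 14, 11, 45, 27, 44, 46]


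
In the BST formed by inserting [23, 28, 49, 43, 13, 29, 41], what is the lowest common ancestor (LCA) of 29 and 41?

Tree insertion order: [23, 28, 49, 43, 13, 29, 41]
Tree (level-order array): [23, 13, 28, None, None, None, 49, 43, None, 29, None, None, 41]
In a BST, the LCA of p=29, q=41 is the first node v on the
root-to-leaf path with p <= v <= q (go left if both < v, right if both > v).
Walk from root:
  at 23: both 29 and 41 > 23, go right
  at 28: both 29 and 41 > 28, go right
  at 49: both 29 and 41 < 49, go left
  at 43: both 29 and 41 < 43, go left
  at 29: 29 <= 29 <= 41, this is the LCA
LCA = 29


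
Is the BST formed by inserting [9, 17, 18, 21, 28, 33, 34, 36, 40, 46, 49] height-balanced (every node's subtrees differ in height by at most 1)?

Tree (level-order array): [9, None, 17, None, 18, None, 21, None, 28, None, 33, None, 34, None, 36, None, 40, None, 46, None, 49]
Definition: a tree is height-balanced if, at every node, |h(left) - h(right)| <= 1 (empty subtree has height -1).
Bottom-up per-node check:
  node 49: h_left=-1, h_right=-1, diff=0 [OK], height=0
  node 46: h_left=-1, h_right=0, diff=1 [OK], height=1
  node 40: h_left=-1, h_right=1, diff=2 [FAIL (|-1-1|=2 > 1)], height=2
  node 36: h_left=-1, h_right=2, diff=3 [FAIL (|-1-2|=3 > 1)], height=3
  node 34: h_left=-1, h_right=3, diff=4 [FAIL (|-1-3|=4 > 1)], height=4
  node 33: h_left=-1, h_right=4, diff=5 [FAIL (|-1-4|=5 > 1)], height=5
  node 28: h_left=-1, h_right=5, diff=6 [FAIL (|-1-5|=6 > 1)], height=6
  node 21: h_left=-1, h_right=6, diff=7 [FAIL (|-1-6|=7 > 1)], height=7
  node 18: h_left=-1, h_right=7, diff=8 [FAIL (|-1-7|=8 > 1)], height=8
  node 17: h_left=-1, h_right=8, diff=9 [FAIL (|-1-8|=9 > 1)], height=9
  node 9: h_left=-1, h_right=9, diff=10 [FAIL (|-1-9|=10 > 1)], height=10
Node 40 violates the condition: |-1 - 1| = 2 > 1.
Result: Not balanced


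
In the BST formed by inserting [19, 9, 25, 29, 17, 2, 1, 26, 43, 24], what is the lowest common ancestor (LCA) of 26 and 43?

Tree insertion order: [19, 9, 25, 29, 17, 2, 1, 26, 43, 24]
Tree (level-order array): [19, 9, 25, 2, 17, 24, 29, 1, None, None, None, None, None, 26, 43]
In a BST, the LCA of p=26, q=43 is the first node v on the
root-to-leaf path with p <= v <= q (go left if both < v, right if both > v).
Walk from root:
  at 19: both 26 and 43 > 19, go right
  at 25: both 26 and 43 > 25, go right
  at 29: 26 <= 29 <= 43, this is the LCA
LCA = 29


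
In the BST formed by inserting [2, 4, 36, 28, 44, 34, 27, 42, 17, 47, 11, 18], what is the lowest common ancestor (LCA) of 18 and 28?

Tree insertion order: [2, 4, 36, 28, 44, 34, 27, 42, 17, 47, 11, 18]
Tree (level-order array): [2, None, 4, None, 36, 28, 44, 27, 34, 42, 47, 17, None, None, None, None, None, None, None, 11, 18]
In a BST, the LCA of p=18, q=28 is the first node v on the
root-to-leaf path with p <= v <= q (go left if both < v, right if both > v).
Walk from root:
  at 2: both 18 and 28 > 2, go right
  at 4: both 18 and 28 > 4, go right
  at 36: both 18 and 28 < 36, go left
  at 28: 18 <= 28 <= 28, this is the LCA
LCA = 28


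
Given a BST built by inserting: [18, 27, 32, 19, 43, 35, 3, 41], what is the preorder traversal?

Tree insertion order: [18, 27, 32, 19, 43, 35, 3, 41]
Tree (level-order array): [18, 3, 27, None, None, 19, 32, None, None, None, 43, 35, None, None, 41]
Preorder traversal: [18, 3, 27, 19, 32, 43, 35, 41]


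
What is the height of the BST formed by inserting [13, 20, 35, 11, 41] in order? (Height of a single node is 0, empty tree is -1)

Insertion order: [13, 20, 35, 11, 41]
Tree (level-order array): [13, 11, 20, None, None, None, 35, None, 41]
Compute height bottom-up (empty subtree = -1):
  height(11) = 1 + max(-1, -1) = 0
  height(41) = 1 + max(-1, -1) = 0
  height(35) = 1 + max(-1, 0) = 1
  height(20) = 1 + max(-1, 1) = 2
  height(13) = 1 + max(0, 2) = 3
Height = 3


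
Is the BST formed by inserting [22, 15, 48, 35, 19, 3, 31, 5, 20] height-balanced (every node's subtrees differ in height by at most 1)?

Tree (level-order array): [22, 15, 48, 3, 19, 35, None, None, 5, None, 20, 31]
Definition: a tree is height-balanced if, at every node, |h(left) - h(right)| <= 1 (empty subtree has height -1).
Bottom-up per-node check:
  node 5: h_left=-1, h_right=-1, diff=0 [OK], height=0
  node 3: h_left=-1, h_right=0, diff=1 [OK], height=1
  node 20: h_left=-1, h_right=-1, diff=0 [OK], height=0
  node 19: h_left=-1, h_right=0, diff=1 [OK], height=1
  node 15: h_left=1, h_right=1, diff=0 [OK], height=2
  node 31: h_left=-1, h_right=-1, diff=0 [OK], height=0
  node 35: h_left=0, h_right=-1, diff=1 [OK], height=1
  node 48: h_left=1, h_right=-1, diff=2 [FAIL (|1--1|=2 > 1)], height=2
  node 22: h_left=2, h_right=2, diff=0 [OK], height=3
Node 48 violates the condition: |1 - -1| = 2 > 1.
Result: Not balanced


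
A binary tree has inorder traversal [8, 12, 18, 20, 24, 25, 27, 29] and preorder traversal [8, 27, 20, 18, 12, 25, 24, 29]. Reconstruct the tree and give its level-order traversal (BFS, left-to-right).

Inorder:  [8, 12, 18, 20, 24, 25, 27, 29]
Preorder: [8, 27, 20, 18, 12, 25, 24, 29]
Algorithm: preorder visits root first, so consume preorder in order;
for each root, split the current inorder slice at that value into
left-subtree inorder and right-subtree inorder, then recurse.
Recursive splits:
  root=8; inorder splits into left=[], right=[12, 18, 20, 24, 25, 27, 29]
  root=27; inorder splits into left=[12, 18, 20, 24, 25], right=[29]
  root=20; inorder splits into left=[12, 18], right=[24, 25]
  root=18; inorder splits into left=[12], right=[]
  root=12; inorder splits into left=[], right=[]
  root=25; inorder splits into left=[24], right=[]
  root=24; inorder splits into left=[], right=[]
  root=29; inorder splits into left=[], right=[]
Reconstructed level-order: [8, 27, 20, 29, 18, 25, 12, 24]


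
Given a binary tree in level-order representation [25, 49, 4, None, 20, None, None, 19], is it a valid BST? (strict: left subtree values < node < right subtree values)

Level-order array: [25, 49, 4, None, 20, None, None, 19]
Validate using subtree bounds (lo, hi): at each node, require lo < value < hi,
then recurse left with hi=value and right with lo=value.
Preorder trace (stopping at first violation):
  at node 25 with bounds (-inf, +inf): OK
  at node 49 with bounds (-inf, 25): VIOLATION
Node 49 violates its bound: not (-inf < 49 < 25).
Result: Not a valid BST


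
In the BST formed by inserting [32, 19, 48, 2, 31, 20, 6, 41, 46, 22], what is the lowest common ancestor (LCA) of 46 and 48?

Tree insertion order: [32, 19, 48, 2, 31, 20, 6, 41, 46, 22]
Tree (level-order array): [32, 19, 48, 2, 31, 41, None, None, 6, 20, None, None, 46, None, None, None, 22]
In a BST, the LCA of p=46, q=48 is the first node v on the
root-to-leaf path with p <= v <= q (go left if both < v, right if both > v).
Walk from root:
  at 32: both 46 and 48 > 32, go right
  at 48: 46 <= 48 <= 48, this is the LCA
LCA = 48


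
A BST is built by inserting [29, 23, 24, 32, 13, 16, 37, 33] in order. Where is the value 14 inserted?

Starting tree (level order): [29, 23, 32, 13, 24, None, 37, None, 16, None, None, 33]
Insertion path: 29 -> 23 -> 13 -> 16
Result: insert 14 as left child of 16
Final tree (level order): [29, 23, 32, 13, 24, None, 37, None, 16, None, None, 33, None, 14]


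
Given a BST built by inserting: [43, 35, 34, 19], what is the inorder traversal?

Tree insertion order: [43, 35, 34, 19]
Tree (level-order array): [43, 35, None, 34, None, 19]
Inorder traversal: [19, 34, 35, 43]
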